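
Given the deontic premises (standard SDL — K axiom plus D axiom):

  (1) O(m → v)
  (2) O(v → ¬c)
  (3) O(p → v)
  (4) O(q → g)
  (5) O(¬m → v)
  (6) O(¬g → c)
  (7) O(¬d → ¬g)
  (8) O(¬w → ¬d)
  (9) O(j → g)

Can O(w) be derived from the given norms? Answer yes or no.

By case analysis on ¬m: premise 5 gives O(¬m → v) and premise 1 gives O(m → v), so O(v) either way.
From O(v) and premise 2, O(v → ¬c), we obtain O(¬c).
Premise 6 is O(¬g → c); contrapositively O(¬c → g). Since O(¬c) holds, K gives O(g).
The contrapositive of premise 7 (O(¬d → ¬g)) is O(g → d), and O(g) is already established, so O(d).
Premise 8, O(¬w → ¬d), contraposes to O(d → w); with O(d) we get O(w).
Premises 3, 4, 9 do not contribute to this derivation.
So O(w) follows.

Yes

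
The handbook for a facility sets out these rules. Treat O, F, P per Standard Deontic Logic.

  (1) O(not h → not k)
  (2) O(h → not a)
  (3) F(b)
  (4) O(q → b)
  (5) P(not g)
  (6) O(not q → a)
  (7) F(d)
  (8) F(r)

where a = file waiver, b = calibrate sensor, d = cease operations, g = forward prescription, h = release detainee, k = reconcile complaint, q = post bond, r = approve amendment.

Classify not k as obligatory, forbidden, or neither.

Premise 3 is F(b), i.e. O(not b).
The contrapositive of premise 4 (O(q → b)) is O(not b → not q), and O(not b) is already established, so O(not q).
From O(not q) and premise 6, O(not q → a), we obtain O(a).
The contrapositive of premise 2 (O(h → not a)) is O(a → not h), and O(a) is already established, so O(not h).
Applying K to premise 1 (O(not h → not k)) and O(not h) yields O(not k).
Premises 5, 7, 8 do not contribute to this derivation.
Hence not k is obligatory.

Obligatory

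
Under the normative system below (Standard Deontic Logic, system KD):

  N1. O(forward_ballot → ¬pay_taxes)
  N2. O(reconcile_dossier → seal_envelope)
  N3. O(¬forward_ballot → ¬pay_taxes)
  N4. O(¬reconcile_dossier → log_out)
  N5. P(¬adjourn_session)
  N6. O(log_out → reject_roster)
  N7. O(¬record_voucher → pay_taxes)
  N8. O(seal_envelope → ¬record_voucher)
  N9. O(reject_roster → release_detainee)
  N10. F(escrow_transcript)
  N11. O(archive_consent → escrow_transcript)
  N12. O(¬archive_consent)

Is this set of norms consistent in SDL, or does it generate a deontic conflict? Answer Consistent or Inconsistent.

Premise 11 is O(archive_consent → escrow_transcript), but O(archive_consent) is not derivable from the premises, so it does not yield O(escrow_transcript).
So O(escrow_transcript) is not derivable, and the apparent clash with O(¬escrow_transcript) does not arise.
A world satisfying every obligation exists (e.g. adjourn_session=false, archive_consent=false, escrow_transcript=false, forward_ballot=false, log_out=true, pay_taxes=false, reconcile_dossier=false, record_voucher=true, reject_roster=true, release_detainee=true, seal_envelope=false); no atom is both obligatory and forbidden, so the set is consistent.

Consistent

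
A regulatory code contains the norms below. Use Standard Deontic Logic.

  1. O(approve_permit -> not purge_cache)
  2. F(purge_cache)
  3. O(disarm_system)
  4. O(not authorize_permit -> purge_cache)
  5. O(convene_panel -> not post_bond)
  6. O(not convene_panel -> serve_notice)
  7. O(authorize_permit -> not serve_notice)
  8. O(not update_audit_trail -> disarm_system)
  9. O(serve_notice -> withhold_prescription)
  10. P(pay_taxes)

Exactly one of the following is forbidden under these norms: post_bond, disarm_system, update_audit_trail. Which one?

post_bond

Premise 2, F(purge_cache), is equivalent to O(not purge_cache).
Premise 4, O(not authorize_permit -> purge_cache), contraposes to O(not purge_cache -> authorize_permit); with O(not purge_cache) we get O(authorize_permit).
With premise 7, O(authorize_permit -> not serve_notice), the K-axiom yields O(not serve_notice).
Premise 6, O(not convene_panel -> serve_notice), contraposes to O(not serve_notice -> convene_panel); with O(not serve_notice) we get O(convene_panel).
With premise 5, O(convene_panel -> not post_bond), the K-axiom yields O(not post_bond).
So O(not post_bond) holds, i.e. post_bond is forbidden. None of the other listed options is forbidden under the premises.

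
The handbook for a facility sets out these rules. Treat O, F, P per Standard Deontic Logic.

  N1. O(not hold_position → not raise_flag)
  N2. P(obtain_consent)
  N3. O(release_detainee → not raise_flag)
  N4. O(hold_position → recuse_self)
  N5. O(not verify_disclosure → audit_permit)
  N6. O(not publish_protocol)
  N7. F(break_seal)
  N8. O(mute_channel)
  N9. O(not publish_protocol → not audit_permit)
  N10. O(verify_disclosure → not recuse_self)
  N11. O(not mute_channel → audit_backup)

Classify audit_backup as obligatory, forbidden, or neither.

Neither

Premise 11 is O(not mute_channel → audit_backup), but O(not mute_channel) is not derivable from the premises, so it does not yield O(audit_backup).
No premise or chain of K-axiom applications forces O(audit_backup), and none forces O(not audit_backup). So audit_backup is neither obligatory nor forbidden under these norms.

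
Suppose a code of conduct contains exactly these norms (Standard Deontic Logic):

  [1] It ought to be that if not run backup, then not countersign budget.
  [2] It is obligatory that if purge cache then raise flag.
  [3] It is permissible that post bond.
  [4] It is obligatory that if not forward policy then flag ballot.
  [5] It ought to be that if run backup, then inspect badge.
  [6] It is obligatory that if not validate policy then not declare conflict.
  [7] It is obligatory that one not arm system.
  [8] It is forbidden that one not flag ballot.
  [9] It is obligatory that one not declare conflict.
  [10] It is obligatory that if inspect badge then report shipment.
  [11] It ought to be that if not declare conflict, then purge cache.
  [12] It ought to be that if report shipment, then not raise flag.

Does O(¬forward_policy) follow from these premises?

No

Premise 4 is O(¬forward_policy → flag_ballot); even if O(flag_ballot) held, inferring O(¬forward_policy) would be affirming the consequent — invalid.
No other premise forces O(¬forward_policy). An ideal world satisfying every premise can still have ¬forward_policy false, so O(¬forward_policy) is not derivable.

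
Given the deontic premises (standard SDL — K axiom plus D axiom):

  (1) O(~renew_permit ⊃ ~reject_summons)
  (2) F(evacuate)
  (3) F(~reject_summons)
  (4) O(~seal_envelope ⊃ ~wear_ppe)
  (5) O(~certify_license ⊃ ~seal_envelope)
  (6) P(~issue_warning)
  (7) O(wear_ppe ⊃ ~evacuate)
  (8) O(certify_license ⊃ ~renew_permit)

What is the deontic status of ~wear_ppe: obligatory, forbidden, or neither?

Premise 3, F(~reject_summons), is equivalent to O(reject_summons).
Premise 1 is O(~renew_permit ⊃ ~reject_summons); contrapositively O(reject_summons ⊃ renew_permit). Since O(reject_summons) holds, K gives O(renew_permit).
Premise 8 is O(certify_license ⊃ ~renew_permit); contrapositively O(renew_permit ⊃ ~certify_license). Since O(renew_permit) holds, K gives O(~certify_license).
Applying K to premise 5 (O(~certify_license ⊃ ~seal_envelope)) and O(~certify_license) yields O(~seal_envelope).
With premise 4, O(~seal_envelope ⊃ ~wear_ppe), the K-axiom yields O(~wear_ppe).
Premises 2, 6, 7 do not contribute to this derivation.
Hence ~wear_ppe is obligatory.

Obligatory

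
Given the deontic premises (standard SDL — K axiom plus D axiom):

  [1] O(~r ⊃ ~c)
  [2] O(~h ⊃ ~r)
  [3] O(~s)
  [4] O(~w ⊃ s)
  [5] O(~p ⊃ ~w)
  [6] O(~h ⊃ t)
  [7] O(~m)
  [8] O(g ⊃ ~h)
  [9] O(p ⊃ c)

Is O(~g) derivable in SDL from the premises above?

Yes

Premise 3 states O(~s) outright.
The contrapositive of premise 4 (O(~w ⊃ s)) is O(~s ⊃ w), and O(~s) is already established, so O(w).
The contrapositive of premise 5 (O(~p ⊃ ~w)) is O(w ⊃ p), and O(w) is already established, so O(p).
Applying K to premise 9 (O(p ⊃ c)) and O(p) yields O(c).
Premise 1, O(~r ⊃ ~c), contraposes to O(c ⊃ r); with O(c) we get O(r).
Premise 2 is O(~h ⊃ ~r); contrapositively O(r ⊃ h). Since O(r) holds, K gives O(h).
The contrapositive of premise 8 (O(g ⊃ ~h)) is O(h ⊃ ~g), and O(h) is already established, so O(~g).
Premises 6, 7 do not contribute to this derivation.
So O(~g) follows.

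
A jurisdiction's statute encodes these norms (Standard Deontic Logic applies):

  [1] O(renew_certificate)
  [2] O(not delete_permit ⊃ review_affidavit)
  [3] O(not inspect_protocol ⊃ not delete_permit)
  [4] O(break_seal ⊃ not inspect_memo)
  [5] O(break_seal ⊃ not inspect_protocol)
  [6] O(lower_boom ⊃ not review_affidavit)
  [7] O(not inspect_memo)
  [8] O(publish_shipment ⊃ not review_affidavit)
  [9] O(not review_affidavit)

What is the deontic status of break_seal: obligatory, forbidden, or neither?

From premise 9 we have O(not review_affidavit).
Premise 2, O(not delete_permit ⊃ review_affidavit), contraposes to O(not review_affidavit ⊃ delete_permit); with O(not review_affidavit) we get O(delete_permit).
Premise 3 is O(not inspect_protocol ⊃ not delete_permit); contrapositively O(delete_permit ⊃ inspect_protocol). Since O(delete_permit) holds, K gives O(inspect_protocol).
The contrapositive of premise 5 (O(break_seal ⊃ not inspect_protocol)) is O(inspect_protocol ⊃ not break_seal), and O(inspect_protocol) is already established, so O(not break_seal).
Premises 1, 4, 6, 7, 8 do not contribute to this derivation.
Thus O(not break_seal), which is F(break_seal): break_seal is forbidden.

Forbidden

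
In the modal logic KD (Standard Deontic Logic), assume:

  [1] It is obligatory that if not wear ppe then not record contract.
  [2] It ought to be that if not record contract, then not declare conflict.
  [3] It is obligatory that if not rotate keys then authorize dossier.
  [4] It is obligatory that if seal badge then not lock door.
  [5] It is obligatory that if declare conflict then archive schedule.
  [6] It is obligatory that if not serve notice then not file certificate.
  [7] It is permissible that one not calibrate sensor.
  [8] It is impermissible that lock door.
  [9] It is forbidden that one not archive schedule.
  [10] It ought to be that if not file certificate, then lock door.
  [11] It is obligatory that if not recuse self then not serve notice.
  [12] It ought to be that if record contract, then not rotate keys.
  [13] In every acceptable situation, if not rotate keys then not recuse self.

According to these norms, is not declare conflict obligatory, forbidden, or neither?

Premise 8, F(lock_door), is equivalent to O(¬lock_door).
The contrapositive of premise 10 (O(¬file_certificate → lock_door)) is O(¬lock_door → file_certificate), and O(¬lock_door) is already established, so O(file_certificate).
Premise 6 is O(¬serve_notice → ¬file_certificate); contrapositively O(file_certificate → serve_notice). Since O(file_certificate) holds, K gives O(serve_notice).
Premise 11, O(¬recuse_self → ¬serve_notice), contraposes to O(serve_notice → recuse_self); with O(serve_notice) we get O(recuse_self).
Premise 13 is O(¬rotate_keys → ¬recuse_self); contrapositively O(recuse_self → rotate_keys). Since O(recuse_self) holds, K gives O(rotate_keys).
Premise 12 is O(record_contract → ¬rotate_keys); contrapositively O(rotate_keys → ¬record_contract). Since O(rotate_keys) holds, K gives O(¬record_contract).
Applying K to premise 2 (O(¬record_contract → ¬declare_conflict)) and O(¬record_contract) yields O(¬declare_conflict).
Premises 1, 3, 4, 5, 7, 9 do not contribute to this derivation.
Hence ¬declare_conflict is obligatory.

Obligatory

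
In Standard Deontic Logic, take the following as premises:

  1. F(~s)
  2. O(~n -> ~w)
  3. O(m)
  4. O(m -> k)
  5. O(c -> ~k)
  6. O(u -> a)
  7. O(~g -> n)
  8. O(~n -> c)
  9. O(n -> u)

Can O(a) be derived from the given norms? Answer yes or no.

Yes

Premise 3 states O(m) outright.
From O(m) and premise 4, O(m -> k), we obtain O(k).
Premise 5, O(c -> ~k), contraposes to O(k -> ~c); with O(k) we get O(~c).
Premise 8 is O(~n -> c); contrapositively O(~c -> n). Since O(~c) holds, K gives O(n).
With premise 9, O(n -> u), the K-axiom yields O(u).
From O(u) and premise 6, O(u -> a), we obtain O(a).
Premises 1, 2, 7 do not contribute to this derivation.
So O(a) follows.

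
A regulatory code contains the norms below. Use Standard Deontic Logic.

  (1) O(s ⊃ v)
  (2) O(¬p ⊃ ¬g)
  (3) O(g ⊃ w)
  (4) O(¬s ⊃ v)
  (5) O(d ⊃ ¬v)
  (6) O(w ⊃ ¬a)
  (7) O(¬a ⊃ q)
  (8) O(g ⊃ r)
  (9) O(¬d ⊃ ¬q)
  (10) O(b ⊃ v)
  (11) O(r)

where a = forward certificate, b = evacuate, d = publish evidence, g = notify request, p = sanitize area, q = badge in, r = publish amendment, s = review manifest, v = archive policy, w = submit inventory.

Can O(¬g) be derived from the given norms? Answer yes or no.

Premises 4 and 1 are O(¬s ⊃ v) and O(s ⊃ v); every ideal world satisfies ¬s or s, so in either case v holds — hence O(v).
The contrapositive of premise 5 (O(d ⊃ ¬v)) is O(v ⊃ ¬d), and O(v) is already established, so O(¬d).
Applying K to premise 9 (O(¬d ⊃ ¬q)) and O(¬d) yields O(¬q).
Premise 7 is O(¬a ⊃ q); contrapositively O(¬q ⊃ a). Since O(¬q) holds, K gives O(a).
Premise 6, O(w ⊃ ¬a), contraposes to O(a ⊃ ¬w); with O(a) we get O(¬w).
Premise 3 is O(g ⊃ w); contrapositively O(¬w ⊃ ¬g). Since O(¬w) holds, K gives O(¬g).
Premises 2, 8, 10, 11 do not contribute to this derivation.
So O(¬g) follows.

Yes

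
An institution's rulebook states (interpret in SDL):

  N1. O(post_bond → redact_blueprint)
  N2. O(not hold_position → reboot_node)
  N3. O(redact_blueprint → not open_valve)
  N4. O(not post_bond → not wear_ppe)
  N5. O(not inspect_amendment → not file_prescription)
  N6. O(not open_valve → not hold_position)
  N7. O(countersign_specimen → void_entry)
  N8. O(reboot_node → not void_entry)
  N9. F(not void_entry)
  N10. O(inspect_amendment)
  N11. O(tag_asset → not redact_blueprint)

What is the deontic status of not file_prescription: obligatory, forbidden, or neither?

Premise 5 is O(not inspect_amendment → not file_prescription), but O(not inspect_amendment) is not derivable from the premises, so it does not yield O(not file_prescription).
No premise or chain of K-axiom applications forces O(not file_prescription), and none forces O(file_prescription). So not file_prescription is neither obligatory nor forbidden under these norms.

Neither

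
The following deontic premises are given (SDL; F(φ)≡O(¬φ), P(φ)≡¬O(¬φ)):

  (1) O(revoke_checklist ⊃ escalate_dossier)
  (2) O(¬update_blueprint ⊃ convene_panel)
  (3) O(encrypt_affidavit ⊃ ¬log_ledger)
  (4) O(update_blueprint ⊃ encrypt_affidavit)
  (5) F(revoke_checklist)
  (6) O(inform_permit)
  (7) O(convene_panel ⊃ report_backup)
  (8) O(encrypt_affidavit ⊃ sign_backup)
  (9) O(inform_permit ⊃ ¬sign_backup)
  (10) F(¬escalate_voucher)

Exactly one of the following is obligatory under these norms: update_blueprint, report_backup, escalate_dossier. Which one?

report_backup

From premise 6 we have O(inform_permit).
Premise 9 is O(inform_permit ⊃ ¬sign_backup); since O(inform_permit), deontic closure gives O(¬sign_backup).
The contrapositive of premise 8 (O(encrypt_affidavit ⊃ sign_backup)) is O(¬sign_backup ⊃ ¬encrypt_affidavit), and O(¬sign_backup) is already established, so O(¬encrypt_affidavit).
Premise 4 is O(update_blueprint ⊃ encrypt_affidavit); contrapositively O(¬encrypt_affidavit ⊃ ¬update_blueprint). Since O(¬encrypt_affidavit) holds, K gives O(¬update_blueprint).
From O(¬update_blueprint) and premise 2, O(¬update_blueprint ⊃ convene_panel), we obtain O(convene_panel).
With premise 7, O(convene_panel ⊃ report_backup), the K-axiom yields O(report_backup).
So O(report_backup) holds — report_backup is obligatory. None of the other listed options is made obligatory by any chain of premises.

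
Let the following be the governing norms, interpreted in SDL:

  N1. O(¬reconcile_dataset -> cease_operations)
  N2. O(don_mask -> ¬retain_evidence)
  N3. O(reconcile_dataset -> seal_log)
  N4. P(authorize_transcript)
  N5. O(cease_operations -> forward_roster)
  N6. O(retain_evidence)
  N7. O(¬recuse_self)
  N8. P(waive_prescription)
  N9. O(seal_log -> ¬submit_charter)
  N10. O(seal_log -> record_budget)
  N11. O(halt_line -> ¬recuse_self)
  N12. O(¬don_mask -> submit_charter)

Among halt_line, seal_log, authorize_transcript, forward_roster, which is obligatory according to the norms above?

forward_roster

Premise 6 gives O(retain_evidence).
Premise 2, O(don_mask -> ¬retain_evidence), contraposes to O(retain_evidence -> ¬don_mask); with O(retain_evidence) we get O(¬don_mask).
Applying K to premise 12 (O(¬don_mask -> submit_charter)) and O(¬don_mask) yields O(submit_charter).
Premise 9, O(seal_log -> ¬submit_charter), contraposes to O(submit_charter -> ¬seal_log); with O(submit_charter) we get O(¬seal_log).
The contrapositive of premise 3 (O(reconcile_dataset -> seal_log)) is O(¬seal_log -> ¬reconcile_dataset), and O(¬seal_log) is already established, so O(¬reconcile_dataset).
With premise 1, O(¬reconcile_dataset -> cease_operations), the K-axiom yields O(cease_operations).
Premise 5 is O(cease_operations -> forward_roster); since O(cease_operations), deontic closure gives O(forward_roster).
So O(forward_roster) holds — forward_roster is obligatory. None of the other listed options is made obligatory by any chain of premises.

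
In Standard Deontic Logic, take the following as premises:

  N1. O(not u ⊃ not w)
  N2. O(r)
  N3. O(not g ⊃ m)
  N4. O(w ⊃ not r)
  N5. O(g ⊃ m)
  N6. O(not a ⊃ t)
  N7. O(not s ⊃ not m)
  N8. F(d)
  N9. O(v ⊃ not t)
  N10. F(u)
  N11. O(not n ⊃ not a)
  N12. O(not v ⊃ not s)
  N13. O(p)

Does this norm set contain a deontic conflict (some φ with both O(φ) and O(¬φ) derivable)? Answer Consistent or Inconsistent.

Premise 4 is O(w ⊃ not r), but O(w) is not derivable from the premises, so it does not yield O(not r).
So O(not r) is not derivable, and the apparent clash with O(r) does not arise.
A world satisfying every obligation exists (e.g. a=true, d=false, g=false, m=true, n=true, p=true, r=true, s=true, t=false, u=false, v=true, w=false); no atom is both obligatory and forbidden, so the set is consistent.

Consistent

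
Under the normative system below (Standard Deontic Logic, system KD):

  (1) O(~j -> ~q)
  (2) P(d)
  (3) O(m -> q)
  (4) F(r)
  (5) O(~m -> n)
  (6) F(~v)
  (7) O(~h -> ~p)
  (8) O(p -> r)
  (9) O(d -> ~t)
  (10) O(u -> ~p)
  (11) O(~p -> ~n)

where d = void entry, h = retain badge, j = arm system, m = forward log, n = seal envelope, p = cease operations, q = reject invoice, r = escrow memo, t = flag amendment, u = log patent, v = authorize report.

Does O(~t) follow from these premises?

Premise 9 is O(d -> ~t), but O(d) is not derivable from the premises (the permission P(d) asserts only ~O(~d), not O(d)), so it does not yield O(~t).
No other premise forces O(~t). An ideal world satisfying every premise can still have ~t false, so O(~t) is not derivable.

No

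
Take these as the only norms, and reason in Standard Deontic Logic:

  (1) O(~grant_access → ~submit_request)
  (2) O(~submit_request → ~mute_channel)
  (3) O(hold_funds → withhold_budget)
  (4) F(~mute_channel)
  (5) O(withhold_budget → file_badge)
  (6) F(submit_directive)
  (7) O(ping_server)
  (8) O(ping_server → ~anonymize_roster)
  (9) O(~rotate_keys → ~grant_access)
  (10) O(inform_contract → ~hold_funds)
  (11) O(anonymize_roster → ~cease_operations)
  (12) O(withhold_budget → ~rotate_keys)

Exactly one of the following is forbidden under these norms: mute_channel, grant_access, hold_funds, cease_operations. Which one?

hold_funds

Premise 4, F(~mute_channel), is equivalent to O(mute_channel).
Premise 2 is O(~submit_request → ~mute_channel); contrapositively O(mute_channel → submit_request). Since O(mute_channel) holds, K gives O(submit_request).
The contrapositive of premise 1 (O(~grant_access → ~submit_request)) is O(submit_request → grant_access), and O(submit_request) is already established, so O(grant_access).
Premise 9, O(~rotate_keys → ~grant_access), contraposes to O(grant_access → rotate_keys); with O(grant_access) we get O(rotate_keys).
The contrapositive of premise 12 (O(withhold_budget → ~rotate_keys)) is O(rotate_keys → ~withhold_budget), and O(rotate_keys) is already established, so O(~withhold_budget).
Premise 3 is O(hold_funds → withhold_budget); contrapositively O(~withhold_budget → ~hold_funds). Since O(~withhold_budget) holds, K gives O(~hold_funds).
So O(~hold_funds) holds, i.e. hold_funds is forbidden. None of the other listed options is forbidden under the premises.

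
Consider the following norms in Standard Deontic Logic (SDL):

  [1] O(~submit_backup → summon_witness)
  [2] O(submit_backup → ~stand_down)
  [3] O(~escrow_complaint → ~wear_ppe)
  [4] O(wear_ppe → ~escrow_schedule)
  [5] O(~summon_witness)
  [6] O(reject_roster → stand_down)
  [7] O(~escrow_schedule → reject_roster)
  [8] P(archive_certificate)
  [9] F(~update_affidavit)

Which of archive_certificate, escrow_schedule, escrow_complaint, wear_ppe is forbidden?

wear_ppe

Premise 5 states O(~summon_witness) outright.
Premise 1 is O(~submit_backup → summon_witness); contrapositively O(~summon_witness → submit_backup). Since O(~summon_witness) holds, K gives O(submit_backup).
Premise 2 is O(submit_backup → ~stand_down); since O(submit_backup), deontic closure gives O(~stand_down).
The contrapositive of premise 6 (O(reject_roster → stand_down)) is O(~stand_down → ~reject_roster), and O(~stand_down) is already established, so O(~reject_roster).
The contrapositive of premise 7 (O(~escrow_schedule → reject_roster)) is O(~reject_roster → escrow_schedule), and O(~reject_roster) is already established, so O(escrow_schedule).
Premise 4 is O(wear_ppe → ~escrow_schedule); contrapositively O(escrow_schedule → ~wear_ppe). Since O(escrow_schedule) holds, K gives O(~wear_ppe).
So O(~wear_ppe) holds, i.e. wear_ppe is forbidden. None of the other listed options is forbidden under the premises.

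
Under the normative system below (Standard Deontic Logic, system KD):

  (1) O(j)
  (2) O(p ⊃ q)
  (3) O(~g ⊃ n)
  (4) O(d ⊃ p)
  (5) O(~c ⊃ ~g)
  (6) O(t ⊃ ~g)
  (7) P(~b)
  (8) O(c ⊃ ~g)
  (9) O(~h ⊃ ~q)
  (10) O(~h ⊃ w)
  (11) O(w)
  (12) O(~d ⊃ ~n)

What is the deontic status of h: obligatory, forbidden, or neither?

Obligatory

Premises 5 and 8 are O(~c ⊃ ~g) and O(c ⊃ ~g); every ideal world satisfies ~c or c, so in either case ~g holds — hence O(~g).
With premise 3, O(~g ⊃ n), the K-axiom yields O(n).
Premise 12, O(~d ⊃ ~n), contraposes to O(n ⊃ d); with O(n) we get O(d).
Premise 4 is O(d ⊃ p); since O(d), deontic closure gives O(p).
Premise 2 is O(p ⊃ q); since O(p), deontic closure gives O(q).
The contrapositive of premise 9 (O(~h ⊃ ~q)) is O(q ⊃ h), and O(q) is already established, so O(h).
Premises 1, 6, 7, 10, 11 do not contribute to this derivation.
Hence h is obligatory.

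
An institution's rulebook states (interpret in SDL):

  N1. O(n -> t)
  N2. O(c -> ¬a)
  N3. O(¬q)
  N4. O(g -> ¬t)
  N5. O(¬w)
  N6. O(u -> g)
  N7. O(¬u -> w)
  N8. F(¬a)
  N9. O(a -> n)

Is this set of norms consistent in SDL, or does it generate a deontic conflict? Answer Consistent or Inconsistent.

Premise 5 gives O(¬w).
Premise 7 is O(¬u -> w); contrapositively O(¬w -> u). Since O(¬w) holds, K gives O(u).
From O(u) and premise 6, O(u -> g), we obtain O(g).
With premise 4, O(g -> ¬t), the K-axiom yields O(¬t).
The contrapositive of premise 1 (O(n -> t)) is O(¬t -> ¬n), and O(¬t) is already established, so O(¬n).
The contrapositive of premise 9 (O(a -> n)) is O(¬n -> ¬a), and O(¬n) is already established, so O(¬a).
But premise 8, F(¬a), means O(a).
We now have both O(¬a) and O(a) — a is simultaneously obligatory and forbidden, violating the D-axiom.

Inconsistent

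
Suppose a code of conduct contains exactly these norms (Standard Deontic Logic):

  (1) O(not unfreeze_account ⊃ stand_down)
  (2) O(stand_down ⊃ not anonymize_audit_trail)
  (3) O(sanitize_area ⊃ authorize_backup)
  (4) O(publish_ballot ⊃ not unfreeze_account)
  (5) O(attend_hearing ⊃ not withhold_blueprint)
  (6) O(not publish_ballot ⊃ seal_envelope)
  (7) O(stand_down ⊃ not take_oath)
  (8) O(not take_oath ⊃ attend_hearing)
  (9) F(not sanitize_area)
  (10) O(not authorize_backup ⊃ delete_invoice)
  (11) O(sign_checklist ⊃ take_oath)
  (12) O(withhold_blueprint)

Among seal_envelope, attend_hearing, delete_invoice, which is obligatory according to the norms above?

Premise 12 states O(withhold_blueprint) outright.
Premise 5 is O(attend_hearing ⊃ not withhold_blueprint); contrapositively O(withhold_blueprint ⊃ not attend_hearing). Since O(withhold_blueprint) holds, K gives O(not attend_hearing).
Premise 8, O(not take_oath ⊃ attend_hearing), contraposes to O(not attend_hearing ⊃ take_oath); with O(not attend_hearing) we get O(take_oath).
Premise 7 is O(stand_down ⊃ not take_oath); contrapositively O(take_oath ⊃ not stand_down). Since O(take_oath) holds, K gives O(not stand_down).
Premise 1 is O(not unfreeze_account ⊃ stand_down); contrapositively O(not stand_down ⊃ unfreeze_account). Since O(not stand_down) holds, K gives O(unfreeze_account).
Premise 4, O(publish_ballot ⊃ not unfreeze_account), contraposes to O(unfreeze_account ⊃ not publish_ballot); with O(unfreeze_account) we get O(not publish_ballot).
Applying K to premise 6 (O(not publish_ballot ⊃ seal_envelope)) and O(not publish_ballot) yields O(seal_envelope).
So O(seal_envelope) holds — seal_envelope is obligatory. None of the other listed options is made obligatory by any chain of premises.

seal_envelope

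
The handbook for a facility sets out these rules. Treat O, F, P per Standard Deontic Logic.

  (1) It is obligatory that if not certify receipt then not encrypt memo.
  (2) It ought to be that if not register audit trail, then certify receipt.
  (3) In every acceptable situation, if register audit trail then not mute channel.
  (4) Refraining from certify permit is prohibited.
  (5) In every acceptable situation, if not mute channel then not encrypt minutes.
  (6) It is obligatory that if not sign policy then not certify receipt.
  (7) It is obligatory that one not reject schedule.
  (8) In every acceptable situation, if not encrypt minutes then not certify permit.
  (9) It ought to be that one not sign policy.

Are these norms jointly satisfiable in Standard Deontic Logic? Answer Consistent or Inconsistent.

Premise 4 is F(¬certify_permit), i.e. O(certify_permit).
Premise 8, O(¬encrypt_minutes → ¬certify_permit), contraposes to O(certify_permit → encrypt_minutes); with O(certify_permit) we get O(encrypt_minutes).
Premise 5 is O(¬mute_channel → ¬encrypt_minutes); contrapositively O(encrypt_minutes → mute_channel). Since O(encrypt_minutes) holds, K gives O(mute_channel).
Premise 3 is O(register_audit_trail → ¬mute_channel); contrapositively O(mute_channel → ¬register_audit_trail). Since O(mute_channel) holds, K gives O(¬register_audit_trail).
With premise 2, O(¬register_audit_trail → certify_receipt), the K-axiom yields O(certify_receipt).
Premise 6, O(¬sign_policy → ¬certify_receipt), contraposes to O(certify_receipt → sign_policy); with O(certify_receipt) we get O(sign_policy).
However, premise 9 gives O(¬sign_policy).
We now have both O(sign_policy) and O(¬sign_policy) — sign_policy is simultaneously obligatory and forbidden, violating the D-axiom.

Inconsistent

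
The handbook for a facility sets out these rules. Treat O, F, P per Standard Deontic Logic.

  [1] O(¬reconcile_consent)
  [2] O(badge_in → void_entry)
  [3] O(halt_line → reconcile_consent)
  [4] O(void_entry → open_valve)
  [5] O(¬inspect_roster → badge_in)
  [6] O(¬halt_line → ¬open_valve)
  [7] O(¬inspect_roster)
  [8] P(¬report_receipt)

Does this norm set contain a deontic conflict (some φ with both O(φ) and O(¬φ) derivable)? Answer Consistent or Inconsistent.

Premise 1 states O(¬reconcile_consent) outright.
Premise 3, O(halt_line → reconcile_consent), contraposes to O(¬reconcile_consent → ¬halt_line); with O(¬reconcile_consent) we get O(¬halt_line).
With premise 6, O(¬halt_line → ¬open_valve), the K-axiom yields O(¬open_valve).
Premise 4, O(void_entry → open_valve), contraposes to O(¬open_valve → ¬void_entry); with O(¬open_valve) we get O(¬void_entry).
Premise 2 is O(badge_in → void_entry); contrapositively O(¬void_entry → ¬badge_in). Since O(¬void_entry) holds, K gives O(¬badge_in).
Premise 5, O(¬inspect_roster → badge_in), contraposes to O(¬badge_in → inspect_roster); with O(¬badge_in) we get O(inspect_roster).
Yet premise 7 states O(¬inspect_roster).
We now have both O(inspect_roster) and O(¬inspect_roster) — inspect_roster is simultaneously obligatory and forbidden, violating the D-axiom.

Inconsistent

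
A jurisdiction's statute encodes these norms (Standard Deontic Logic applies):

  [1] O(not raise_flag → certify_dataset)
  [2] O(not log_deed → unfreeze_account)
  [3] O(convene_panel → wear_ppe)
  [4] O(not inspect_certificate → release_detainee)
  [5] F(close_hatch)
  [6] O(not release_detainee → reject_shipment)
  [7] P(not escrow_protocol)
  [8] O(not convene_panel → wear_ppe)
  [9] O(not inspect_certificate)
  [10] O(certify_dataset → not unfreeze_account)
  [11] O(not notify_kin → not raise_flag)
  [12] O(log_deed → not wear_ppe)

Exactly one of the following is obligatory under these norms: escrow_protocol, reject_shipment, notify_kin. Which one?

notify_kin

By case analysis on convene_panel: premise 3 gives O(convene_panel → wear_ppe) and premise 8 gives O(not convene_panel → wear_ppe), so O(wear_ppe) either way.
The contrapositive of premise 12 (O(log_deed → not wear_ppe)) is O(wear_ppe → not log_deed), and O(wear_ppe) is already established, so O(not log_deed).
From O(not log_deed) and premise 2, O(not log_deed → unfreeze_account), we obtain O(unfreeze_account).
The contrapositive of premise 10 (O(certify_dataset → not unfreeze_account)) is O(unfreeze_account → not certify_dataset), and O(unfreeze_account) is already established, so O(not certify_dataset).
The contrapositive of premise 1 (O(not raise_flag → certify_dataset)) is O(not certify_dataset → raise_flag), and O(not certify_dataset) is already established, so O(raise_flag).
Premise 11 is O(not notify_kin → not raise_flag); contrapositively O(raise_flag → notify_kin). Since O(raise_flag) holds, K gives O(notify_kin).
So O(notify_kin) holds — notify_kin is obligatory. None of the other listed options is made obligatory by any chain of premises.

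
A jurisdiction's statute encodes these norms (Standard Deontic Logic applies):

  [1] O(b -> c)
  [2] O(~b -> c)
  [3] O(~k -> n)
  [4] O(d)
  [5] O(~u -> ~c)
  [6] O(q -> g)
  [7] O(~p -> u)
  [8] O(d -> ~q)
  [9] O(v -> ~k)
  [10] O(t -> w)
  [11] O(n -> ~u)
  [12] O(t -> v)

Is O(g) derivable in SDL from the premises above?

Premise 6 is O(q -> g), but O(q) is not derivable from the premises, so it does not yield O(g).
No other premise forces O(g). An ideal world satisfying every premise can still have g false, so O(g) is not derivable.

No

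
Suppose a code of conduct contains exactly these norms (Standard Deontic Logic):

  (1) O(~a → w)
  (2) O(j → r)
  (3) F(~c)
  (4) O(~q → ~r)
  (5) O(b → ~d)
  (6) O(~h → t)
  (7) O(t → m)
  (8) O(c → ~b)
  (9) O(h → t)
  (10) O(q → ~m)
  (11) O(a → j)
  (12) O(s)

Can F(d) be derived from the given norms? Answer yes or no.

No

Premise 5 is O(b → ~d), but O(b) is not derivable from the premises, so it does not yield O(~d).
No other premise forces O(~d). An ideal world satisfying every premise can still have d true, so F(d) is not derivable.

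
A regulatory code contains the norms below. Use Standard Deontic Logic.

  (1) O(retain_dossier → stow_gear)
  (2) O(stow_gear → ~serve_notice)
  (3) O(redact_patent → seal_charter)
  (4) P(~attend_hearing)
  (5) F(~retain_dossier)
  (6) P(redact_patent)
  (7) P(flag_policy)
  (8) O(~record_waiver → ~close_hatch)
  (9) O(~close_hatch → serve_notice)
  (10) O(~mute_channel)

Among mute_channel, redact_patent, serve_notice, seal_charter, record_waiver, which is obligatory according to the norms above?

F(~retain_dossier) at premise 5 means O(retain_dossier).
Applying K to premise 1 (O(retain_dossier → stow_gear)) and O(retain_dossier) yields O(stow_gear).
With premise 2, O(stow_gear → ~serve_notice), the K-axiom yields O(~serve_notice).
Premise 9 is O(~close_hatch → serve_notice); contrapositively O(~serve_notice → close_hatch). Since O(~serve_notice) holds, K gives O(close_hatch).
Premise 8, O(~record_waiver → ~close_hatch), contraposes to O(close_hatch → record_waiver); with O(close_hatch) we get O(record_waiver).
So O(record_waiver) holds — record_waiver is obligatory. None of the other listed options is made obligatory by any chain of premises.

record_waiver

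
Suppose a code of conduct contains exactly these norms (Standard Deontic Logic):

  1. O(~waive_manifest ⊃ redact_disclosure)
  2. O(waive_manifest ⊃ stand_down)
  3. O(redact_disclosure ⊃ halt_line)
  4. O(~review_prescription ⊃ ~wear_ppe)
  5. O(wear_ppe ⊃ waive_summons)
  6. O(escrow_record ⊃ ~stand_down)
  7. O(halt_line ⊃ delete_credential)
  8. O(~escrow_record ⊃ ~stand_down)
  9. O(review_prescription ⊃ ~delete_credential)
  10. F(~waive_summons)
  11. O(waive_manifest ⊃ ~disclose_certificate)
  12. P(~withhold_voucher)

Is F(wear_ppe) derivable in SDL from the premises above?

Yes

Premises 8 and 6 cover both cases: O(~escrow_record ⊃ ~stand_down) and O(escrow_record ⊃ ~stand_down). Since ~escrow_record ∨ escrow_record is a tautology, O(~stand_down) follows.
Premise 2 is O(waive_manifest ⊃ stand_down); contrapositively O(~stand_down ⊃ ~waive_manifest). Since O(~stand_down) holds, K gives O(~waive_manifest).
Premise 1 is O(~waive_manifest ⊃ redact_disclosure); since O(~waive_manifest), deontic closure gives O(redact_disclosure).
Applying K to premise 3 (O(redact_disclosure ⊃ halt_line)) and O(redact_disclosure) yields O(halt_line).
With premise 7, O(halt_line ⊃ delete_credential), the K-axiom yields O(delete_credential).
The contrapositive of premise 9 (O(review_prescription ⊃ ~delete_credential)) is O(delete_credential ⊃ ~review_prescription), and O(delete_credential) is already established, so O(~review_prescription).
Premise 4 is O(~review_prescription ⊃ ~wear_ppe); since O(~review_prescription), deontic closure gives O(~wear_ppe).
Premises 5, 10, 11, 12 do not contribute to this derivation.
So O(~wear_ppe) holds, i.e. F(wear_ppe). The claim follows.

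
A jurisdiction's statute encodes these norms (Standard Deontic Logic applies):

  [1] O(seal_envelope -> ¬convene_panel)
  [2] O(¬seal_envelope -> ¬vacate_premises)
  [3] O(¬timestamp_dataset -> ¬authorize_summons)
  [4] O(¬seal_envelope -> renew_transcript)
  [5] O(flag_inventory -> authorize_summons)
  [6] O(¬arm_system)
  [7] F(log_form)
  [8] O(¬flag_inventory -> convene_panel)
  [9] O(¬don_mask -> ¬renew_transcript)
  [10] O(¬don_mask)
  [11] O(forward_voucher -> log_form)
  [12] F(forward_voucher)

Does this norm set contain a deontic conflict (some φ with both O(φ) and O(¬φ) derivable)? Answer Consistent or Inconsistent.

Premise 11 is O(forward_voucher -> log_form), but O(forward_voucher) is not derivable from the premises, so it does not yield O(log_form).
So O(log_form) is not derivable, and the apparent clash with O(¬log_form) does not arise.
A world satisfying every obligation exists (e.g. arm_system=false, authorize_summons=true, convene_panel=false, don_mask=false, flag_inventory=true, forward_voucher=false, log_form=false, renew_transcript=false, seal_envelope=true, timestamp_dataset=true, vacate_premises=false); no atom is both obligatory and forbidden, so the set is consistent.

Consistent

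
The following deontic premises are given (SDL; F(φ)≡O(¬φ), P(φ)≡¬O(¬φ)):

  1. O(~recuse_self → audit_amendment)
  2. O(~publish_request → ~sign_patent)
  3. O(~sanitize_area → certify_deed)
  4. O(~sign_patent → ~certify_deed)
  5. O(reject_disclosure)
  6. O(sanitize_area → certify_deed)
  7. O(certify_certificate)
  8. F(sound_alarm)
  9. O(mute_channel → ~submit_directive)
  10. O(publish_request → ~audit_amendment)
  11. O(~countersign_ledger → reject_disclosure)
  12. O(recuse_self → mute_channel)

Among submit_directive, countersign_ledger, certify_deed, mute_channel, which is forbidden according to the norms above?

submit_directive

By case analysis on ~sanitize_area: premise 3 gives O(~sanitize_area → certify_deed) and premise 6 gives O(sanitize_area → certify_deed), so O(certify_deed) either way.
The contrapositive of premise 4 (O(~sign_patent → ~certify_deed)) is O(certify_deed → sign_patent), and O(certify_deed) is already established, so O(sign_patent).
The contrapositive of premise 2 (O(~publish_request → ~sign_patent)) is O(sign_patent → publish_request), and O(sign_patent) is already established, so O(publish_request).
Applying K to premise 10 (O(publish_request → ~audit_amendment)) and O(publish_request) yields O(~audit_amendment).
Premise 1, O(~recuse_self → audit_amendment), contraposes to O(~audit_amendment → recuse_self); with O(~audit_amendment) we get O(recuse_self).
From O(recuse_self) and premise 12, O(recuse_self → mute_channel), we obtain O(mute_channel).
From O(mute_channel) and premise 9, O(mute_channel → ~submit_directive), we obtain O(~submit_directive).
So O(~submit_directive) holds, i.e. submit_directive is forbidden. None of the other listed options is forbidden under the premises.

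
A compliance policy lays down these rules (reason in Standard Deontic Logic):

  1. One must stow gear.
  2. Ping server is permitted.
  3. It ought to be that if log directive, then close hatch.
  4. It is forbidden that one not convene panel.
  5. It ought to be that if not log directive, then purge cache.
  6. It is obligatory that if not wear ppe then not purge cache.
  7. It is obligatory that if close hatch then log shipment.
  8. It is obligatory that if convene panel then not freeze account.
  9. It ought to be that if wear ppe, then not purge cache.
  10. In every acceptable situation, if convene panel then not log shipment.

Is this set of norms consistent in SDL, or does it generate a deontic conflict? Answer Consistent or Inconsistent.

Inconsistent

Premises 6 and 9 cover both cases: O(¬wear_ppe → ¬purge_cache) and O(wear_ppe → ¬purge_cache). Since ¬wear_ppe ∨ wear_ppe is a tautology, O(¬purge_cache) follows.
The contrapositive of premise 5 (O(¬log_directive → purge_cache)) is O(¬purge_cache → log_directive), and O(¬purge_cache) is already established, so O(log_directive).
From O(log_directive) and premise 3, O(log_directive → close_hatch), we obtain O(close_hatch).
With premise 7, O(close_hatch → log_shipment), the K-axiom yields O(log_shipment).
Premise 10, O(convene_panel → ¬log_shipment), contraposes to O(log_shipment → ¬convene_panel); with O(log_shipment) we get O(¬convene_panel).
However, F(¬convene_panel) at premise 4 amounts to O(convene_panel).
We now have both O(¬convene_panel) and O(convene_panel) — convene_panel is simultaneously obligatory and forbidden, violating the D-axiom.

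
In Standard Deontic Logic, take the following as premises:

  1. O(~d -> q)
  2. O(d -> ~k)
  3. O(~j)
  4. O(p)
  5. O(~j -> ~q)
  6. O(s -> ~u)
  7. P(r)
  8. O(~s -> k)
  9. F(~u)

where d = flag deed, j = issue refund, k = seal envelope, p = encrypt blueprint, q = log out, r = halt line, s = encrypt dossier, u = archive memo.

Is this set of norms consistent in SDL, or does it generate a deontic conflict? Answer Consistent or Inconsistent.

Inconsistent

Premise 9, F(~u), is equivalent to O(u).
Premise 6 is O(s -> ~u); contrapositively O(u -> ~s). Since O(u) holds, K gives O(~s).
Premise 8 is O(~s -> k); since O(~s), deontic closure gives O(k).
Premise 2, O(d -> ~k), contraposes to O(k -> ~d); with O(k) we get O(~d).
Premise 1 is O(~d -> q); since O(~d), deontic closure gives O(q).
The contrapositive of premise 5 (O(~j -> ~q)) is O(q -> j), and O(q) is already established, so O(j).
But premise 3 directly asserts O(~j).
We now have both O(j) and O(~j) — j is simultaneously obligatory and forbidden, violating the D-axiom.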